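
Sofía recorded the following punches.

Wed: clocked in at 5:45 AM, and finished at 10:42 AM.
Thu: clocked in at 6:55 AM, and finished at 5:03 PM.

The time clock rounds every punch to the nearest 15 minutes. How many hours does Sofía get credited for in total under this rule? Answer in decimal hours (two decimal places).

Wed: in 5:45 AM→5:45 AM, out 10:42 AM→10:45 AM; 5 h 0 min
Thu: in 6:55 AM→7:00 AM, out 5:03 PM→5:00 PM; 10 h 0 min
Total credited: 15 h 0 min.

15.00 hours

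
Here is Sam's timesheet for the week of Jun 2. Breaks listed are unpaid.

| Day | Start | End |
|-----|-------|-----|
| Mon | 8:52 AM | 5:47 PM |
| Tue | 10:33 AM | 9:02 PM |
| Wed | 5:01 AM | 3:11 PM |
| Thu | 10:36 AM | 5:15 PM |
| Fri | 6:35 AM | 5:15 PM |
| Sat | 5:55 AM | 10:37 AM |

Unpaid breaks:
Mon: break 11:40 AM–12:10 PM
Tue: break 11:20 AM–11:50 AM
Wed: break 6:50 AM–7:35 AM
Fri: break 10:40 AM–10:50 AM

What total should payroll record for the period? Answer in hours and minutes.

49 h 40 min

Mon: 8:52 AM–5:47 PM = 8 h 55 min; less 30 min break → 8 h 25 min
Tue: 10:33 AM–9:02 PM = 10 h 29 min; less 30 min break → 9 h 59 min
Wed: 5:01 AM–3:11 PM = 10 h 10 min; less 45 min break → 9 h 25 min
Thu: 10:36 AM–5:15 PM = 6 h 39 min
Fri: 6:35 AM–5:15 PM = 10 h 40 min; less 10 min break → 10 h 30 min
Sat: 5:55 AM–10:37 AM = 4 h 42 min
Total: 8 h 25 min + 9 h 59 min + 9 h 25 min + 6 h 39 min + 10 h 30 min + 4 h 42 min = 49 h 40 min.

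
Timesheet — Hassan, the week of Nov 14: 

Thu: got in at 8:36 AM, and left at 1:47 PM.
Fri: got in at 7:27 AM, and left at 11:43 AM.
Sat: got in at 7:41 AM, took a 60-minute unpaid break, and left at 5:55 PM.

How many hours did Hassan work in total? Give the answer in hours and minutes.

Thu: 8:36 AM–1:47 PM = 5 h 11 min
Fri: 7:27 AM–11:43 AM = 4 h 16 min
Sat: 7:41 AM–5:55 PM = 10 h 14 min; less 60 min break → 9 h 14 min
Total: 5 h 11 min + 4 h 16 min + 9 h 14 min = 18 h 41 min.

18 h 41 min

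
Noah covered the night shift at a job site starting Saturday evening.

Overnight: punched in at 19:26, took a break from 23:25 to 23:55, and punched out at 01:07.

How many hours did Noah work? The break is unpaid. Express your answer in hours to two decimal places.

Overnight: 19:26 → midnight = 4 h 34 min; midnight → 01:07 = 1 h 7 min; span 5 h 41 min; less 30 min break → 5 h 11 min

5.18 hours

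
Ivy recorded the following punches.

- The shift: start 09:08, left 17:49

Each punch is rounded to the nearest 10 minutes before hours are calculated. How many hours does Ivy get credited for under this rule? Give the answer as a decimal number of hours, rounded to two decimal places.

The shift: in 09:08→09:10, out 17:49→17:50; 8 h 40 min

8.67 hours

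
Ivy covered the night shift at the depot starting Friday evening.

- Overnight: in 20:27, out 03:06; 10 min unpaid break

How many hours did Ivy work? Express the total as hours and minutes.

Overnight: 20:27 → midnight = 3 h 33 min; midnight → 03:06 = 3 h 6 min; span 6 h 39 min; less 10 min break → 6 h 29 min

6 h 29 min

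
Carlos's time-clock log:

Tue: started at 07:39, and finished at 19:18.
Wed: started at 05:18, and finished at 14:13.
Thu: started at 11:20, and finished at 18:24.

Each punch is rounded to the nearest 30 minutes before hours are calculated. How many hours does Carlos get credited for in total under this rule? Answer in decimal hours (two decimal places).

27.50 hours

Tue: in 07:39→07:30, out 19:18→19:30; 12 h 0 min
Wed: in 05:18→05:30, out 14:13→14:00; 8 h 30 min
Thu: in 11:20→11:30, out 18:24→18:30; 7 h 0 min
Total credited: 27 h 30 min.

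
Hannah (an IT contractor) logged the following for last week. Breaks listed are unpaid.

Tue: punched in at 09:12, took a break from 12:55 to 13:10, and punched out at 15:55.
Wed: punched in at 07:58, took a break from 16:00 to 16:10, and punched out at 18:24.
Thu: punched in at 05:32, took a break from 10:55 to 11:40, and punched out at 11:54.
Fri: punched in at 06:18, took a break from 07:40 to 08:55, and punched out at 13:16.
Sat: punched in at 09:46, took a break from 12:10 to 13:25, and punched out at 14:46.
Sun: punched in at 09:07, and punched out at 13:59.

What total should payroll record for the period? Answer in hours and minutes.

36 h 41 min

Tue: 09:12–15:55 = 6 h 43 min; less 15 min break → 6 h 28 min
Wed: 07:58–18:24 = 10 h 26 min; less 10 min break → 10 h 16 min
Thu: 05:32–11:54 = 6 h 22 min; less 45 min break → 5 h 37 min
Fri: 06:18–13:16 = 6 h 58 min; less 75 min break → 5 h 43 min
Sat: 09:46–14:46 = 5 h 0 min; less 75 min break → 3 h 45 min
Sun: 09:07–13:59 = 4 h 52 min
Total: 6 h 28 min + 10 h 16 min + 5 h 37 min + 5 h 43 min + 3 h 45 min + 4 h 52 min = 36 h 41 min.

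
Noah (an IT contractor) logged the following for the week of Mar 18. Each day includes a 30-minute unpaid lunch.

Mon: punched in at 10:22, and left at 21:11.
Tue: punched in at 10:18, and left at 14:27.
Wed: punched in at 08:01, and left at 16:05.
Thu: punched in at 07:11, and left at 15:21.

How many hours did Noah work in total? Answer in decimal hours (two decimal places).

29.20 hours

Mon: 10:22–21:11 = 10 h 49 min; less 30 min break → 10 h 19 min
Tue: 10:18–14:27 = 4 h 9 min; less 30 min break → 3 h 39 min
Wed: 08:01–16:05 = 8 h 4 min; less 30 min break → 7 h 34 min
Thu: 07:11–15:21 = 8 h 10 min; less 30 min break → 7 h 40 min
Total: 10 h 19 min + 3 h 39 min + 7 h 34 min + 7 h 40 min = 29 h 12 min.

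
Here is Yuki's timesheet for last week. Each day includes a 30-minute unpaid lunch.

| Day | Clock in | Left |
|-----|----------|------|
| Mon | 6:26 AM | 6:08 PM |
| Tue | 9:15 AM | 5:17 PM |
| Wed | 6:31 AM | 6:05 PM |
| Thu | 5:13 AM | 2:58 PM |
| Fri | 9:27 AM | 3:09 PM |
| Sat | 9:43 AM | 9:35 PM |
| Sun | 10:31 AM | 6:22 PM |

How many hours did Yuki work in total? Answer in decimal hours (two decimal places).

62.97 hours

Mon: 6:26 AM–6:08 PM = 11 h 42 min; less 30 min break → 11 h 12 min
Tue: 9:15 AM–5:17 PM = 8 h 2 min; less 30 min break → 7 h 32 min
Wed: 6:31 AM–6:05 PM = 11 h 34 min; less 30 min break → 11 h 4 min
Thu: 5:13 AM–2:58 PM = 9 h 45 min; less 30 min break → 9 h 15 min
Fri: 9:27 AM–3:09 PM = 5 h 42 min; less 30 min break → 5 h 12 min
Sat: 9:43 AM–9:35 PM = 11 h 52 min; less 30 min break → 11 h 22 min
Sun: 10:31 AM–6:22 PM = 7 h 51 min; less 30 min break → 7 h 21 min
Total: 11 h 12 min + 7 h 32 min + 11 h 4 min + 9 h 15 min + 5 h 12 min + 11 h 22 min + 7 h 21 min = 62 h 58 min.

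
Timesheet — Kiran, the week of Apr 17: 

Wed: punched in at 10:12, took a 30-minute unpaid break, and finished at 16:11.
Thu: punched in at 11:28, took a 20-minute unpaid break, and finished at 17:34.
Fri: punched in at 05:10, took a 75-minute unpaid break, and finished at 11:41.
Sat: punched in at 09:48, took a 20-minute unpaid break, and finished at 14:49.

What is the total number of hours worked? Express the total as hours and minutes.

21 h 12 min

Wed: 10:12–16:11 = 5 h 59 min; less 30 min break → 5 h 29 min
Thu: 11:28–17:34 = 6 h 6 min; less 20 min break → 5 h 46 min
Fri: 05:10–11:41 = 6 h 31 min; less 75 min break → 5 h 16 min
Sat: 09:48–14:49 = 5 h 1 min; less 20 min break → 4 h 41 min
Total: 5 h 29 min + 5 h 46 min + 5 h 16 min + 4 h 41 min = 21 h 12 min.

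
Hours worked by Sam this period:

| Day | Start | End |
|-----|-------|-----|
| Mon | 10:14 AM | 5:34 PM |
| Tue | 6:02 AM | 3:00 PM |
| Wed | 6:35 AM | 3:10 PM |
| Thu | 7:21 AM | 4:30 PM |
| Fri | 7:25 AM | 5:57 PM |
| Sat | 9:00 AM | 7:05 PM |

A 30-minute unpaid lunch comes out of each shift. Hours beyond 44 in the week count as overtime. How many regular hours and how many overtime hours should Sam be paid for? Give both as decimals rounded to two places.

Mon: 10:14 AM–5:34 PM = 7 h 20 min; less 30 min break → 6 h 50 min
Tue: 6:02 AM–3:00 PM = 8 h 58 min; less 30 min break → 8 h 28 min
Wed: 6:35 AM–3:10 PM = 8 h 35 min; less 30 min break → 8 h 5 min
Thu: 7:21 AM–4:30 PM = 9 h 9 min; less 30 min break → 8 h 39 min
Fri: 7:25 AM–5:57 PM = 10 h 32 min; less 30 min break → 10 h 2 min
Sat: 9:00 AM–7:05 PM = 10 h 5 min; less 30 min break → 9 h 35 min
Total worked: 51 h 39 min = 51.65 h.
Threshold 44 h → overtime 7 h 39 min, regular 44 h 0 min.

Regular 44.00 hours, overtime 7.65 hours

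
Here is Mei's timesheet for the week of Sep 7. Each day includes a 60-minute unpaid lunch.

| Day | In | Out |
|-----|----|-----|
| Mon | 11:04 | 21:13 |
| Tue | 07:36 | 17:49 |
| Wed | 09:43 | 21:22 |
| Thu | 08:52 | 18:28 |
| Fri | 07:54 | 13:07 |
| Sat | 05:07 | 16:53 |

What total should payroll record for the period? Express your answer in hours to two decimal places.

52.60 hours

Mon: 11:04–21:13 = 10 h 9 min; less 60 min break → 9 h 9 min
Tue: 07:36–17:49 = 10 h 13 min; less 60 min break → 9 h 13 min
Wed: 09:43–21:22 = 11 h 39 min; less 60 min break → 10 h 39 min
Thu: 08:52–18:28 = 9 h 36 min; less 60 min break → 8 h 36 min
Fri: 07:54–13:07 = 5 h 13 min; less 60 min break → 4 h 13 min
Sat: 05:07–16:53 = 11 h 46 min; less 60 min break → 10 h 46 min
Total: 9 h 9 min + 9 h 13 min + 10 h 39 min + 8 h 36 min + 4 h 13 min + 10 h 46 min = 52 h 36 min.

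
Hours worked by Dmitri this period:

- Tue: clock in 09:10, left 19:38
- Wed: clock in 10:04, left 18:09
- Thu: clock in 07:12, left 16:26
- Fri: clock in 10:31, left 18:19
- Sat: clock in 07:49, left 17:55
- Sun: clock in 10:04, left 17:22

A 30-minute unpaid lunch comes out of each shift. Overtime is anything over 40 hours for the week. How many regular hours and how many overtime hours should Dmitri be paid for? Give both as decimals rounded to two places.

Tue: 09:10–19:38 = 10 h 28 min; less 30 min break → 9 h 58 min
Wed: 10:04–18:09 = 8 h 5 min; less 30 min break → 7 h 35 min
Thu: 07:12–16:26 = 9 h 14 min; less 30 min break → 8 h 44 min
Fri: 10:31–18:19 = 7 h 48 min; less 30 min break → 7 h 18 min
Sat: 07:49–17:55 = 10 h 6 min; less 30 min break → 9 h 36 min
Sun: 10:04–17:22 = 7 h 18 min; less 30 min break → 6 h 48 min
Total worked: 49 h 59 min = 49.98 h.
Threshold 40 h → overtime 9 h 59 min, regular 40 h 0 min.

Regular 40.00 hours, overtime 9.98 hours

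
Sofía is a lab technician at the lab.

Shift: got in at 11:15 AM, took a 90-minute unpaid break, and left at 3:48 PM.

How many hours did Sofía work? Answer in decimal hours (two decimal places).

3.05 hours

Shift: 11:15 AM–3:48 PM = 4 h 33 min; less 90 min break → 3 h 3 min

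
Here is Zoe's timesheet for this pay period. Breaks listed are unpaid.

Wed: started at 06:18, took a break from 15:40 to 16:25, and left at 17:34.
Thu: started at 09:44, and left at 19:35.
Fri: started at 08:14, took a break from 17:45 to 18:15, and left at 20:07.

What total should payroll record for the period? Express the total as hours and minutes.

31 h 45 min

Wed: 06:18–17:34 = 11 h 16 min; less 45 min break → 10 h 31 min
Thu: 09:44–19:35 = 9 h 51 min
Fri: 08:14–20:07 = 11 h 53 min; less 30 min break → 11 h 23 min
Total: 10 h 31 min + 9 h 51 min + 11 h 23 min = 31 h 45 min.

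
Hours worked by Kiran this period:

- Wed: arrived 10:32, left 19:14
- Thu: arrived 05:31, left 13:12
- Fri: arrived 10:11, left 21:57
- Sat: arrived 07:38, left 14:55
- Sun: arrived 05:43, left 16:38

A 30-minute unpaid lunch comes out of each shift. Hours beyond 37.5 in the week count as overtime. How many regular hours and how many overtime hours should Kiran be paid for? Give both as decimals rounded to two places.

Regular 37.50 hours, overtime 6.35 hours

Wed: 10:32–19:14 = 8 h 42 min; less 30 min break → 8 h 12 min
Thu: 05:31–13:12 = 7 h 41 min; less 30 min break → 7 h 11 min
Fri: 10:11–21:57 = 11 h 46 min; less 30 min break → 11 h 16 min
Sat: 07:38–14:55 = 7 h 17 min; less 30 min break → 6 h 47 min
Sun: 05:43–16:38 = 10 h 55 min; less 30 min break → 10 h 25 min
Total worked: 43 h 51 min = 43.85 h.
Threshold 37.5 h → overtime 6 h 21 min, regular 37 h 30 min.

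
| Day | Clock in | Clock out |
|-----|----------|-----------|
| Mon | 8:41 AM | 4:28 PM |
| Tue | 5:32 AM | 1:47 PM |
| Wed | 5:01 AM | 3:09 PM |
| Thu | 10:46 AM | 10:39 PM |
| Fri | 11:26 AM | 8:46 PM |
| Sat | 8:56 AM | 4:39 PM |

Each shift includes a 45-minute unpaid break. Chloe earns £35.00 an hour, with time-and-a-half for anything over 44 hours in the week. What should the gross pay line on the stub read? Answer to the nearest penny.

£1886.50

Mon: 8:41 AM–4:28 PM = 7 h 47 min; less 45 min break → 7 h 2 min
Tue: 5:32 AM–1:47 PM = 8 h 15 min; less 45 min break → 7 h 30 min
Wed: 5:01 AM–3:09 PM = 10 h 8 min; less 45 min break → 9 h 23 min
Thu: 10:46 AM–10:39 PM = 11 h 53 min; less 45 min break → 11 h 8 min
Fri: 11:26 AM–8:46 PM = 9 h 20 min; less 45 min break → 8 h 35 min
Sat: 8:56 AM–4:39 PM = 7 h 43 min; less 45 min break → 6 h 58 min
Total worked: 50 h 36 min = 3036 min.
Regular 44 h 0 min = 2640 min at £35.00/h; overtime 6 h 36 min = 396 min at £52.50/h.
Pay = (2640 × £35.00 + 396 × £52.50) ÷ 60 = £1886.50.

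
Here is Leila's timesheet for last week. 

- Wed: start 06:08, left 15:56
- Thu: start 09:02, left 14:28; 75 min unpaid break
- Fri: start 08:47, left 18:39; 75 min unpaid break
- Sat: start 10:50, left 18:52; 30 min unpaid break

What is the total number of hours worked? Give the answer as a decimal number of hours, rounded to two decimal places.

Wed: 06:08–15:56 = 9 h 48 min
Thu: 09:02–14:28 = 5 h 26 min; less 75 min break → 4 h 11 min
Fri: 08:47–18:39 = 9 h 52 min; less 75 min break → 8 h 37 min
Sat: 10:50–18:52 = 8 h 2 min; less 30 min break → 7 h 32 min
Total: 9 h 48 min + 4 h 11 min + 8 h 37 min + 7 h 32 min = 30 h 8 min.

30.13 hours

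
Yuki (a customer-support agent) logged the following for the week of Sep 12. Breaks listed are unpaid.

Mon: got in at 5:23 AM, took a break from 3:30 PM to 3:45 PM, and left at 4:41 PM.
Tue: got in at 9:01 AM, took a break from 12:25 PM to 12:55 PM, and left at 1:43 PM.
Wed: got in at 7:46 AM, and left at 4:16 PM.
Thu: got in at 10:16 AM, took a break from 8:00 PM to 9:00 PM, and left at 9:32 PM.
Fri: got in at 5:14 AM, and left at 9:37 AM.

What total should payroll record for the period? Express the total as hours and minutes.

Mon: 5:23 AM–4:41 PM = 11 h 18 min; less 15 min break → 11 h 3 min
Tue: 9:01 AM–1:43 PM = 4 h 42 min; less 30 min break → 4 h 12 min
Wed: 7:46 AM–4:16 PM = 8 h 30 min
Thu: 10:16 AM–9:32 PM = 11 h 16 min; less 60 min break → 10 h 16 min
Fri: 5:14 AM–9:37 AM = 4 h 23 min
Total: 11 h 3 min + 4 h 12 min + 8 h 30 min + 10 h 16 min + 4 h 23 min = 38 h 24 min.

38 h 24 min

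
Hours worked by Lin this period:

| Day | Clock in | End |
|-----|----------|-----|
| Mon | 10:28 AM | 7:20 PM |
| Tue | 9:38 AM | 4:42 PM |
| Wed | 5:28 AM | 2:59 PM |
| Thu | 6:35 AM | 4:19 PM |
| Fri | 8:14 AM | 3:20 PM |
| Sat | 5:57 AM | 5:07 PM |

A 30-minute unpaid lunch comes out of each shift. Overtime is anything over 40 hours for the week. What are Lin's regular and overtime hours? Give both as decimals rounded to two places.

Mon: 10:28 AM–7:20 PM = 8 h 52 min; less 30 min break → 8 h 22 min
Tue: 9:38 AM–4:42 PM = 7 h 4 min; less 30 min break → 6 h 34 min
Wed: 5:28 AM–2:59 PM = 9 h 31 min; less 30 min break → 9 h 1 min
Thu: 6:35 AM–4:19 PM = 9 h 44 min; less 30 min break → 9 h 14 min
Fri: 8:14 AM–3:20 PM = 7 h 6 min; less 30 min break → 6 h 36 min
Sat: 5:57 AM–5:07 PM = 11 h 10 min; less 30 min break → 10 h 40 min
Total worked: 50 h 27 min = 50.45 h.
Threshold 40 h → overtime 10 h 27 min, regular 40 h 0 min.

Regular 40.00 hours, overtime 10.45 hours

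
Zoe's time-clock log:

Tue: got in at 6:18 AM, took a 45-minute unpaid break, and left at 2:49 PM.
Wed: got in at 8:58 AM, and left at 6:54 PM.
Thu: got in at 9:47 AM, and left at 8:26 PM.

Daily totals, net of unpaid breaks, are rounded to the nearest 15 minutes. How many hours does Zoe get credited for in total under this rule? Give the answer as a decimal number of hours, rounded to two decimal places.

28.50 hours

Tue: 6:18 AM–2:49 PM = 8 h 31 min − 45 min = 7 h 46 min → rounds to 7 h 45 min
Wed: 8:58 AM–6:54 PM = 9 h 56 min → rounds to 10 h 0 min
Thu: 9:47 AM–8:26 PM = 10 h 39 min → rounds to 10 h 45 min
Total credited: 28 h 30 min.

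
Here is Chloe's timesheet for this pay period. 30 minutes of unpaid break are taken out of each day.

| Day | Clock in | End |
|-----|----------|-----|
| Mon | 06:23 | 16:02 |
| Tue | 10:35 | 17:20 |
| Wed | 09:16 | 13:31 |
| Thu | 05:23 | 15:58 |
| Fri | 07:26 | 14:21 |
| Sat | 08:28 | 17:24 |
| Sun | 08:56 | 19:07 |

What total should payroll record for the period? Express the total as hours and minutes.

Mon: 06:23–16:02 = 9 h 39 min; less 30 min break → 9 h 9 min
Tue: 10:35–17:20 = 6 h 45 min; less 30 min break → 6 h 15 min
Wed: 09:16–13:31 = 4 h 15 min; less 30 min break → 3 h 45 min
Thu: 05:23–15:58 = 10 h 35 min; less 30 min break → 10 h 5 min
Fri: 07:26–14:21 = 6 h 55 min; less 30 min break → 6 h 25 min
Sat: 08:28–17:24 = 8 h 56 min; less 30 min break → 8 h 26 min
Sun: 08:56–19:07 = 10 h 11 min; less 30 min break → 9 h 41 min
Total: 9 h 9 min + 6 h 15 min + 3 h 45 min + 10 h 5 min + 6 h 25 min + 8 h 26 min + 9 h 41 min = 53 h 46 min.

53 h 46 min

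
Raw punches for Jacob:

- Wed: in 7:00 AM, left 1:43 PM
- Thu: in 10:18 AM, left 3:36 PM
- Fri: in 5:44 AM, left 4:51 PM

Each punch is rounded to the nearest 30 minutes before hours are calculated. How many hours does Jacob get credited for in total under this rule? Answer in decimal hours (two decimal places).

23.00 hours

Wed: in 7:00 AM→7:00 AM, out 1:43 PM→1:30 PM; 6 h 30 min
Thu: in 10:18 AM→10:30 AM, out 3:36 PM→3:30 PM; 5 h 0 min
Fri: in 5:44 AM→5:30 AM, out 4:51 PM→5:00 PM; 11 h 30 min
Total credited: 23 h 0 min.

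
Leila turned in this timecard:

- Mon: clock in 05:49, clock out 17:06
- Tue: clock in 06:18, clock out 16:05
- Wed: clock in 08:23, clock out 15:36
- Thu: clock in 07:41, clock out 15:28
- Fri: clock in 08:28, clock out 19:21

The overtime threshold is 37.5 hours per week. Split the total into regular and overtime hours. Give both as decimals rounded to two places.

Mon: 05:49–17:06 = 11 h 17 min
Tue: 06:18–16:05 = 9 h 47 min
Wed: 08:23–15:36 = 7 h 13 min
Thu: 07:41–15:28 = 7 h 47 min
Fri: 08:28–19:21 = 10 h 53 min
Total worked: 46 h 57 min = 46.95 h.
Threshold 37.5 h → overtime 9 h 27 min, regular 37 h 30 min.

Regular 37.50 hours, overtime 9.45 hours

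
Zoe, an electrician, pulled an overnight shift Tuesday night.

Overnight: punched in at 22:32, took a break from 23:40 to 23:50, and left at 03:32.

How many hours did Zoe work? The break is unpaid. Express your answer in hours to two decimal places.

4.83 hours

Overnight: 22:32 → midnight = 1 h 28 min; midnight → 03:32 = 3 h 32 min; span 5 h 0 min; less 10 min break → 4 h 50 min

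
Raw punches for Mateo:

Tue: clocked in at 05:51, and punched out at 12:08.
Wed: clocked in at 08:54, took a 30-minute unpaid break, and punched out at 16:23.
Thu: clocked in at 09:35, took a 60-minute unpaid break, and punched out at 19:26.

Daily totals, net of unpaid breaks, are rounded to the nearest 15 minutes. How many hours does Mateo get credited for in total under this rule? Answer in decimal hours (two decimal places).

22.00 hours

Tue: 05:51–12:08 = 6 h 17 min → rounds to 6 h 15 min
Wed: 08:54–16:23 = 7 h 29 min − 30 min = 6 h 59 min → rounds to 7 h 0 min
Thu: 09:35–19:26 = 9 h 51 min − 60 min = 8 h 51 min → rounds to 8 h 45 min
Total credited: 22 h 0 min.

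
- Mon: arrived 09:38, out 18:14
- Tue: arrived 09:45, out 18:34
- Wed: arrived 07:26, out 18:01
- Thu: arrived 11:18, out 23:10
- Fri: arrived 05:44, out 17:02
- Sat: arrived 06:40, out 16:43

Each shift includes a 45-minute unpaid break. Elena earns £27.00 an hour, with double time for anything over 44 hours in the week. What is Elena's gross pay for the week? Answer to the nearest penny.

£1874.70

Mon: 09:38–18:14 = 8 h 36 min; less 45 min break → 7 h 51 min
Tue: 09:45–18:34 = 8 h 49 min; less 45 min break → 8 h 4 min
Wed: 07:26–18:01 = 10 h 35 min; less 45 min break → 9 h 50 min
Thu: 11:18–23:10 = 11 h 52 min; less 45 min break → 11 h 7 min
Fri: 05:44–17:02 = 11 h 18 min; less 45 min break → 10 h 33 min
Sat: 06:40–16:43 = 10 h 3 min; less 45 min break → 9 h 18 min
Total worked: 56 h 43 min = 3403 min.
Regular 44 h 0 min = 2640 min at £27.00/h; overtime 12 h 43 min = 763 min at £54.00/h.
Pay = (2640 × £27.00 + 763 × £54.00) ÷ 60 = £1874.70.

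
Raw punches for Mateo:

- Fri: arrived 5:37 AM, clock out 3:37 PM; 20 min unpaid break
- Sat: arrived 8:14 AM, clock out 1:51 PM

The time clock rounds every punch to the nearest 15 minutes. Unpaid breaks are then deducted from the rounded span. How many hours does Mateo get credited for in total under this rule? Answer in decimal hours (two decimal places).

Fri: in 5:37 AM→5:30 AM, out 3:37 PM→3:30 PM; 10 h 0 min − 20 min = 9 h 40 min
Sat: in 8:14 AM→8:15 AM, out 1:51 PM→1:45 PM; 5 h 30 min
Total credited: 15 h 10 min.

15.17 hours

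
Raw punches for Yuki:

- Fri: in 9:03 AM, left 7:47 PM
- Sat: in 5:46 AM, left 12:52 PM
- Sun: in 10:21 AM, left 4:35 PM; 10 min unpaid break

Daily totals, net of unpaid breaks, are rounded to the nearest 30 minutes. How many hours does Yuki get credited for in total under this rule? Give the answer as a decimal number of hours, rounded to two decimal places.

23.50 hours

Fri: 9:03 AM–7:47 PM = 10 h 44 min → rounds to 10 h 30 min
Sat: 5:46 AM–12:52 PM = 7 h 6 min → rounds to 7 h 0 min
Sun: 10:21 AM–4:35 PM = 6 h 14 min − 10 min = 6 h 4 min → rounds to 6 h 0 min
Total credited: 23 h 30 min.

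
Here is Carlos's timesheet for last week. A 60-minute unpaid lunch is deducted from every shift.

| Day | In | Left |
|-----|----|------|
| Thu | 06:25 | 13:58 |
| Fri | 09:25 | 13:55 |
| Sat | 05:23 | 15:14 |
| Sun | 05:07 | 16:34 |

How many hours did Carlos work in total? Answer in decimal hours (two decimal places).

29.35 hours

Thu: 06:25–13:58 = 7 h 33 min; less 60 min break → 6 h 33 min
Fri: 09:25–13:55 = 4 h 30 min; less 60 min break → 3 h 30 min
Sat: 05:23–15:14 = 9 h 51 min; less 60 min break → 8 h 51 min
Sun: 05:07–16:34 = 11 h 27 min; less 60 min break → 10 h 27 min
Total: 6 h 33 min + 3 h 30 min + 8 h 51 min + 10 h 27 min = 29 h 21 min.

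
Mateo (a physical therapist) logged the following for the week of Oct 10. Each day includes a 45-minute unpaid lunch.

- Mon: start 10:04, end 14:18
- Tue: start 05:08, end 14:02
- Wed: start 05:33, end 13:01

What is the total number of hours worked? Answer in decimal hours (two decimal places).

18.35 hours

Mon: 10:04–14:18 = 4 h 14 min; less 45 min break → 3 h 29 min
Tue: 05:08–14:02 = 8 h 54 min; less 45 min break → 8 h 9 min
Wed: 05:33–13:01 = 7 h 28 min; less 45 min break → 6 h 43 min
Total: 3 h 29 min + 8 h 9 min + 6 h 43 min = 18 h 21 min.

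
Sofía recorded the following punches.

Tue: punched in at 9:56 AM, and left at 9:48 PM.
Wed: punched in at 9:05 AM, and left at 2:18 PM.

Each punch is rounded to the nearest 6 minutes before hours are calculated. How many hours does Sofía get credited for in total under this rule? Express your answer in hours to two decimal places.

17.10 hours

Tue: in 9:56 AM→9:54 AM, out 9:48 PM→9:48 PM; 11 h 54 min
Wed: in 9:05 AM→9:06 AM, out 2:18 PM→2:18 PM; 5 h 12 min
Total credited: 17 h 6 min.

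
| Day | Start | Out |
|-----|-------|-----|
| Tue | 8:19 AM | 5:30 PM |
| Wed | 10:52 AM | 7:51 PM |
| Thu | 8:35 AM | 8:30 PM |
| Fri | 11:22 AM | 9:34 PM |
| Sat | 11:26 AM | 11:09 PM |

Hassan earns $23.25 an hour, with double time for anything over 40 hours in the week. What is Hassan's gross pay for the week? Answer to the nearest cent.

Tue: 8:19 AM–5:30 PM = 9 h 11 min
Wed: 10:52 AM–7:51 PM = 8 h 59 min
Thu: 8:35 AM–8:30 PM = 11 h 55 min
Fri: 11:22 AM–9:34 PM = 10 h 12 min
Sat: 11:26 AM–11:09 PM = 11 h 43 min
Total worked: 52 h 0 min = 3120 min.
Regular 40 h 0 min = 2400 min at $23.25/h; overtime 12 h 0 min = 720 min at $46.50/h.
Pay = (2400 × $23.25 + 720 × $46.50) ÷ 60 = $1488.00.

$1488.00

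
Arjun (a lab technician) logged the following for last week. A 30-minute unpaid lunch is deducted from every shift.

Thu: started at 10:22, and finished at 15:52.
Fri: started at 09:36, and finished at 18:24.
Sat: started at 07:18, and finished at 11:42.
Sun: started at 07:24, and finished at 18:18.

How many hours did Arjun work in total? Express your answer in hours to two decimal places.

Thu: 10:22–15:52 = 5 h 30 min; less 30 min break → 5 h 0 min
Fri: 09:36–18:24 = 8 h 48 min; less 30 min break → 8 h 18 min
Sat: 07:18–11:42 = 4 h 24 min; less 30 min break → 3 h 54 min
Sun: 07:24–18:18 = 10 h 54 min; less 30 min break → 10 h 24 min
Total: 5 h 0 min + 8 h 18 min + 3 h 54 min + 10 h 24 min = 27 h 36 min.

27.60 hours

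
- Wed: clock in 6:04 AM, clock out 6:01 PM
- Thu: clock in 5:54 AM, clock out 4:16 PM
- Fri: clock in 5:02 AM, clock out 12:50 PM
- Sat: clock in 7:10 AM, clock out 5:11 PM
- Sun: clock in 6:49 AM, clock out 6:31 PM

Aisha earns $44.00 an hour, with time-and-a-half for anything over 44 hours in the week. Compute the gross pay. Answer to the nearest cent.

$2453.00

Wed: 6:04 AM–6:01 PM = 11 h 57 min
Thu: 5:54 AM–4:16 PM = 10 h 22 min
Fri: 5:02 AM–12:50 PM = 7 h 48 min
Sat: 7:10 AM–5:11 PM = 10 h 1 min
Sun: 6:49 AM–6:31 PM = 11 h 42 min
Total worked: 51 h 50 min = 3110 min.
Regular 44 h 0 min = 2640 min at $44.00/h; overtime 7 h 50 min = 470 min at $66.00/h.
Pay = (2640 × $44.00 + 470 × $66.00) ÷ 60 = $2453.00.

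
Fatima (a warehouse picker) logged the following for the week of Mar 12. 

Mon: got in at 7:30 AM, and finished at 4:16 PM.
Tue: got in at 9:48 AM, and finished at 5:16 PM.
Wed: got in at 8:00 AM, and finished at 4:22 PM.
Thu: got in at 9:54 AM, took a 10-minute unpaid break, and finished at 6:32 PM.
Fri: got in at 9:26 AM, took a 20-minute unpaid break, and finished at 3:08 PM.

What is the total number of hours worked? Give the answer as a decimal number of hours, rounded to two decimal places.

38.43 hours

Mon: 7:30 AM–4:16 PM = 8 h 46 min
Tue: 9:48 AM–5:16 PM = 7 h 28 min
Wed: 8:00 AM–4:22 PM = 8 h 22 min
Thu: 9:54 AM–6:32 PM = 8 h 38 min; less 10 min break → 8 h 28 min
Fri: 9:26 AM–3:08 PM = 5 h 42 min; less 20 min break → 5 h 22 min
Total: 8 h 46 min + 7 h 28 min + 8 h 22 min + 8 h 28 min + 5 h 22 min = 38 h 26 min.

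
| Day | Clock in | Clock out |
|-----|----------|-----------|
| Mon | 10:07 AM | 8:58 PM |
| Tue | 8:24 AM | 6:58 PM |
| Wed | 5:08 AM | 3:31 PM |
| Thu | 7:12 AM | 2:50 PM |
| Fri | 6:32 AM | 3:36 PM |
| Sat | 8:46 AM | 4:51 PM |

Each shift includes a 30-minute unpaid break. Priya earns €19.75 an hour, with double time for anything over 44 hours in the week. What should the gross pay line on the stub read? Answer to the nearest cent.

€1247.54

Mon: 10:07 AM–8:58 PM = 10 h 51 min; less 30 min break → 10 h 21 min
Tue: 8:24 AM–6:58 PM = 10 h 34 min; less 30 min break → 10 h 4 min
Wed: 5:08 AM–3:31 PM = 10 h 23 min; less 30 min break → 9 h 53 min
Thu: 7:12 AM–2:50 PM = 7 h 38 min; less 30 min break → 7 h 8 min
Fri: 6:32 AM–3:36 PM = 9 h 4 min; less 30 min break → 8 h 34 min
Sat: 8:46 AM–4:51 PM = 8 h 5 min; less 30 min break → 7 h 35 min
Total worked: 53 h 35 min = 3215 min.
Regular 44 h 0 min = 2640 min at €19.75/h; overtime 9 h 35 min = 575 min at €39.50/h.
Pay = (2640 × €19.75 + 575 × €39.50) ÷ 60 = €1247.54.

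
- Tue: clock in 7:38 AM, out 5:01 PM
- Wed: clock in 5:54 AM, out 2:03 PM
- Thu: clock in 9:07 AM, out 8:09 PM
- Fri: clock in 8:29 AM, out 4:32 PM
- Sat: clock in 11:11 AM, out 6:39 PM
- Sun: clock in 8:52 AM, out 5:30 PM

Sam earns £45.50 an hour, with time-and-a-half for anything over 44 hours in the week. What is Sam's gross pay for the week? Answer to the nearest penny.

Tue: 7:38 AM–5:01 PM = 9 h 23 min
Wed: 5:54 AM–2:03 PM = 8 h 9 min
Thu: 9:07 AM–8:09 PM = 11 h 2 min
Fri: 8:29 AM–4:32 PM = 8 h 3 min
Sat: 11:11 AM–6:39 PM = 7 h 28 min
Sun: 8:52 AM–5:30 PM = 8 h 38 min
Total worked: 52 h 43 min = 3163 min.
Regular 44 h 0 min = 2640 min at £45.50/h; overtime 8 h 43 min = 523 min at £68.25/h.
Pay = (2640 × £45.50 + 523 × £68.25) ÷ 60 = £2596.91.

£2596.91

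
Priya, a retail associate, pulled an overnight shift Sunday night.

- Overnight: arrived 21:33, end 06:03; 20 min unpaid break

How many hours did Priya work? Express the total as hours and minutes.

Overnight: 21:33 → midnight = 2 h 27 min; midnight → 06:03 = 6 h 3 min; span 8 h 30 min; less 20 min break → 8 h 10 min

8 h 10 min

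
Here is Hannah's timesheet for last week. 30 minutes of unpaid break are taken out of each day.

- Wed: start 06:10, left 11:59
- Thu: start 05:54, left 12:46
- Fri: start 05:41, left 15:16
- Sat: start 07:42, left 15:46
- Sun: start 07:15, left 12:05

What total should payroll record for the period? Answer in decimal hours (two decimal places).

32.67 hours

Wed: 06:10–11:59 = 5 h 49 min; less 30 min break → 5 h 19 min
Thu: 05:54–12:46 = 6 h 52 min; less 30 min break → 6 h 22 min
Fri: 05:41–15:16 = 9 h 35 min; less 30 min break → 9 h 5 min
Sat: 07:42–15:46 = 8 h 4 min; less 30 min break → 7 h 34 min
Sun: 07:15–12:05 = 4 h 50 min; less 30 min break → 4 h 20 min
Total: 5 h 19 min + 6 h 22 min + 9 h 5 min + 7 h 34 min + 4 h 20 min = 32 h 40 min.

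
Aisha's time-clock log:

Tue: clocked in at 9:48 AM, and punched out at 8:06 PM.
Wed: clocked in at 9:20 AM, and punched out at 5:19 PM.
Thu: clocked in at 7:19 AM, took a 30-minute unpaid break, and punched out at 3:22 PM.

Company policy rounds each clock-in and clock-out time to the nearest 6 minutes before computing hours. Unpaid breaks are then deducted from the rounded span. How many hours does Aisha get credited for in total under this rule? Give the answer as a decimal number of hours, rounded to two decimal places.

Tue: in 9:48 AM→9:48 AM, out 8:06 PM→8:06 PM; 10 h 18 min
Wed: in 9:20 AM→9:18 AM, out 5:19 PM→5:18 PM; 8 h 0 min
Thu: in 7:19 AM→7:18 AM, out 3:22 PM→3:24 PM; 8 h 6 min − 30 min = 7 h 36 min
Total credited: 25 h 54 min.

25.90 hours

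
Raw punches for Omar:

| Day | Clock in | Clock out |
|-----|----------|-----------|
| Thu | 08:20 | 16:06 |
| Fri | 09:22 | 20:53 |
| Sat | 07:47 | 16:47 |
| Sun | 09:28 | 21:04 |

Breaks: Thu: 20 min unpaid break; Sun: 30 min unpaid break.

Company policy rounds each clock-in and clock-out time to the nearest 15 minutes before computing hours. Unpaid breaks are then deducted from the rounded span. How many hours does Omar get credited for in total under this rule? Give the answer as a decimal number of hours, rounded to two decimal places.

39.17 hours

Thu: in 08:20→08:15, out 16:06→16:00; 7 h 45 min − 20 min = 7 h 25 min
Fri: in 09:22→09:15, out 20:53→21:00; 11 h 45 min
Sat: in 07:47→07:45, out 16:47→16:45; 9 h 0 min
Sun: in 09:28→09:30, out 21:04→21:00; 11 h 30 min − 30 min = 11 h 0 min
Total credited: 39 h 10 min.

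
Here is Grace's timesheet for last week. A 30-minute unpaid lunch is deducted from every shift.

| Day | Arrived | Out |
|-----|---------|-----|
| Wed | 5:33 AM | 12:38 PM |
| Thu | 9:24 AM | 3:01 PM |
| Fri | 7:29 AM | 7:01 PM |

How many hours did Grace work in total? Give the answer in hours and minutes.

22 h 44 min

Wed: 5:33 AM–12:38 PM = 7 h 5 min; less 30 min break → 6 h 35 min
Thu: 9:24 AM–3:01 PM = 5 h 37 min; less 30 min break → 5 h 7 min
Fri: 7:29 AM–7:01 PM = 11 h 32 min; less 30 min break → 11 h 2 min
Total: 6 h 35 min + 5 h 7 min + 11 h 2 min = 22 h 44 min.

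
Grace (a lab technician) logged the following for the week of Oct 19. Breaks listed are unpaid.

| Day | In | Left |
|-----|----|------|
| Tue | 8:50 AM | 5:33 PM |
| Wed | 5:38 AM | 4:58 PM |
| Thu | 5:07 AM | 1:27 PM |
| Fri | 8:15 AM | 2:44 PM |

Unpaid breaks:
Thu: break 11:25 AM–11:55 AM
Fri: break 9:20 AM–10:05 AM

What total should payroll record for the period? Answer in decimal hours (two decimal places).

33.62 hours

Tue: 8:50 AM–5:33 PM = 8 h 43 min
Wed: 5:38 AM–4:58 PM = 11 h 20 min
Thu: 5:07 AM–1:27 PM = 8 h 20 min; less 30 min break → 7 h 50 min
Fri: 8:15 AM–2:44 PM = 6 h 29 min; less 45 min break → 5 h 44 min
Total: 8 h 43 min + 11 h 20 min + 7 h 50 min + 5 h 44 min = 33 h 37 min.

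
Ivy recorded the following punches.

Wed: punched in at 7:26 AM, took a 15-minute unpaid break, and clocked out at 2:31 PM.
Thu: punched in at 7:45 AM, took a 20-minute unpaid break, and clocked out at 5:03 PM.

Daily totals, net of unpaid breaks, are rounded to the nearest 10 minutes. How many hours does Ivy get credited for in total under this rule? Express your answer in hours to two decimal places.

15.83 hours

Wed: 7:26 AM–2:31 PM = 7 h 5 min − 15 min = 6 h 50 min → rounds to 6 h 50 min
Thu: 7:45 AM–5:03 PM = 9 h 18 min − 20 min = 8 h 58 min → rounds to 9 h 0 min
Total credited: 15 h 50 min.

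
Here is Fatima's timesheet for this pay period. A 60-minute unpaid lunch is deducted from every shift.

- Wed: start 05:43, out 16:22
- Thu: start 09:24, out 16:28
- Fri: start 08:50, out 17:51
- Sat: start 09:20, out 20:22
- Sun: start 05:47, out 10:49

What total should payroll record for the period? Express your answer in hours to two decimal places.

Wed: 05:43–16:22 = 10 h 39 min; less 60 min break → 9 h 39 min
Thu: 09:24–16:28 = 7 h 4 min; less 60 min break → 6 h 4 min
Fri: 08:50–17:51 = 9 h 1 min; less 60 min break → 8 h 1 min
Sat: 09:20–20:22 = 11 h 2 min; less 60 min break → 10 h 2 min
Sun: 05:47–10:49 = 5 h 2 min; less 60 min break → 4 h 2 min
Total: 9 h 39 min + 6 h 4 min + 8 h 1 min + 10 h 2 min + 4 h 2 min = 37 h 48 min.

37.80 hours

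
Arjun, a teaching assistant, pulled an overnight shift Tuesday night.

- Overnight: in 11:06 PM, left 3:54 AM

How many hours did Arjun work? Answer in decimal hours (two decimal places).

Overnight: 11:06 PM → midnight = 0 h 54 min; midnight → 3:54 AM = 3 h 54 min; span 4 h 48 min

4.80 hours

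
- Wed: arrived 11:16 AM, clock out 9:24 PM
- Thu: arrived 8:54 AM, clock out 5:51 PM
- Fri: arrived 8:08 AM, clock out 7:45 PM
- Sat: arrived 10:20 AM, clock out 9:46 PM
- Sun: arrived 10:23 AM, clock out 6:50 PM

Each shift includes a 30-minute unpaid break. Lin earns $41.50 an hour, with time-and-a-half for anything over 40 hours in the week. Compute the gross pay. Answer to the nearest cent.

Wed: 11:16 AM–9:24 PM = 10 h 8 min; less 30 min break → 9 h 38 min
Thu: 8:54 AM–5:51 PM = 8 h 57 min; less 30 min break → 8 h 27 min
Fri: 8:08 AM–7:45 PM = 11 h 37 min; less 30 min break → 11 h 7 min
Sat: 10:20 AM–9:46 PM = 11 h 26 min; less 30 min break → 10 h 56 min
Sun: 10:23 AM–6:50 PM = 8 h 27 min; less 30 min break → 7 h 57 min
Total worked: 48 h 5 min = 2885 min.
Regular 40 h 0 min = 2400 min at $41.50/h; overtime 8 h 5 min = 485 min at $62.25/h.
Pay = (2400 × $41.50 + 485 × $62.25) ÷ 60 = $2163.19.

$2163.19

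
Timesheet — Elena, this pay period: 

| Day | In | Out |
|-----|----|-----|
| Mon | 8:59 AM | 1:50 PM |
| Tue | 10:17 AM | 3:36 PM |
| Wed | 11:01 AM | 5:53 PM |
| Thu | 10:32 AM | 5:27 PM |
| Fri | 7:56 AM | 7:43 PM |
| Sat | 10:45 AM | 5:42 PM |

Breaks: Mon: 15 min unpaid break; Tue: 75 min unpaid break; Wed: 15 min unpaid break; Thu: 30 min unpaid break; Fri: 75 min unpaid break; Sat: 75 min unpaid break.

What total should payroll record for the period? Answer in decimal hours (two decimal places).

Mon: 8:59 AM–1:50 PM = 4 h 51 min; less 15 min break → 4 h 36 min
Tue: 10:17 AM–3:36 PM = 5 h 19 min; less 75 min break → 4 h 4 min
Wed: 11:01 AM–5:53 PM = 6 h 52 min; less 15 min break → 6 h 37 min
Thu: 10:32 AM–5:27 PM = 6 h 55 min; less 30 min break → 6 h 25 min
Fri: 7:56 AM–7:43 PM = 11 h 47 min; less 75 min break → 10 h 32 min
Sat: 10:45 AM–5:42 PM = 6 h 57 min; less 75 min break → 5 h 42 min
Total: 4 h 36 min + 4 h 4 min + 6 h 37 min + 6 h 25 min + 10 h 32 min + 5 h 42 min = 37 h 56 min.

37.93 hours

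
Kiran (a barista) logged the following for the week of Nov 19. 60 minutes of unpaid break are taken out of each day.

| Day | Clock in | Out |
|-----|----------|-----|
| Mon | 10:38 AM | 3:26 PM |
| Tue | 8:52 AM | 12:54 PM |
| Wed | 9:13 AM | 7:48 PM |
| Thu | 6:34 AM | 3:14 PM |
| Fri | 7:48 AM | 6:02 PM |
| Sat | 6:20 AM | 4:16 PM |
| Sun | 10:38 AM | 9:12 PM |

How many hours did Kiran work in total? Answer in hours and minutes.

Mon: 10:38 AM–3:26 PM = 4 h 48 min; less 60 min break → 3 h 48 min
Tue: 8:52 AM–12:54 PM = 4 h 2 min; less 60 min break → 3 h 2 min
Wed: 9:13 AM–7:48 PM = 10 h 35 min; less 60 min break → 9 h 35 min
Thu: 6:34 AM–3:14 PM = 8 h 40 min; less 60 min break → 7 h 40 min
Fri: 7:48 AM–6:02 PM = 10 h 14 min; less 60 min break → 9 h 14 min
Sat: 6:20 AM–4:16 PM = 9 h 56 min; less 60 min break → 8 h 56 min
Sun: 10:38 AM–9:12 PM = 10 h 34 min; less 60 min break → 9 h 34 min
Total: 3 h 48 min + 3 h 2 min + 9 h 35 min + 7 h 40 min + 9 h 14 min + 8 h 56 min + 9 h 34 min = 51 h 49 min.

51 h 49 min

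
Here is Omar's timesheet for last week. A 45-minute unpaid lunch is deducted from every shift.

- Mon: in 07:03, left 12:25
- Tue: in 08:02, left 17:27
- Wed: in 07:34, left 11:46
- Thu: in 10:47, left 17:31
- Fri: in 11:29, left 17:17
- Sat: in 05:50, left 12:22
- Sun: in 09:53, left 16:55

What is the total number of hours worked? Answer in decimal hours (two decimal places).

Mon: 07:03–12:25 = 5 h 22 min; less 45 min break → 4 h 37 min
Tue: 08:02–17:27 = 9 h 25 min; less 45 min break → 8 h 40 min
Wed: 07:34–11:46 = 4 h 12 min; less 45 min break → 3 h 27 min
Thu: 10:47–17:31 = 6 h 44 min; less 45 min break → 5 h 59 min
Fri: 11:29–17:17 = 5 h 48 min; less 45 min break → 5 h 3 min
Sat: 05:50–12:22 = 6 h 32 min; less 45 min break → 5 h 47 min
Sun: 09:53–16:55 = 7 h 2 min; less 45 min break → 6 h 17 min
Total: 4 h 37 min + 8 h 40 min + 3 h 27 min + 5 h 59 min + 5 h 3 min + 5 h 47 min + 6 h 17 min = 39 h 50 min.

39.83 hours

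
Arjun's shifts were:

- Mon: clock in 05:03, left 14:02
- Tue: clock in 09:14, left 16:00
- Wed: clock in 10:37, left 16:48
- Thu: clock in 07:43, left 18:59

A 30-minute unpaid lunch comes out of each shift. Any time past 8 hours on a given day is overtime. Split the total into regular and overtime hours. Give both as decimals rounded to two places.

Mon: 05:03–14:02 = 8 h 59 min; less 30 min break → 8 h 29 min
Tue: 09:14–16:00 = 6 h 46 min; less 30 min break → 6 h 16 min
Wed: 10:37–16:48 = 6 h 11 min; less 30 min break → 5 h 41 min
Thu: 07:43–18:59 = 11 h 16 min; less 30 min break → 10 h 46 min
Mon reg 8 h 0 min / OT 0 h 29 min; Tue reg 6 h 16 min / OT 0 h 0 min; Wed reg 5 h 41 min / OT 0 h 0 min; Thu reg 8 h 0 min / OT 2 h 46 min.
Totals: regular 27 h 57 min, overtime 3 h 15 min.

Regular 27.95 hours, overtime 3.25 hours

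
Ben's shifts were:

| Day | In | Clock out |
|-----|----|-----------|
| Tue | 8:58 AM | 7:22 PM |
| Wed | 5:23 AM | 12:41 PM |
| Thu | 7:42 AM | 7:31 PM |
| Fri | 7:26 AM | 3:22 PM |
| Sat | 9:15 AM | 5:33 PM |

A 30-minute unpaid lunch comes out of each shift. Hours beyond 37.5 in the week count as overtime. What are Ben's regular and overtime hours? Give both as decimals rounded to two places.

Tue: 8:58 AM–7:22 PM = 10 h 24 min; less 30 min break → 9 h 54 min
Wed: 5:23 AM–12:41 PM = 7 h 18 min; less 30 min break → 6 h 48 min
Thu: 7:42 AM–7:31 PM = 11 h 49 min; less 30 min break → 11 h 19 min
Fri: 7:26 AM–3:22 PM = 7 h 56 min; less 30 min break → 7 h 26 min
Sat: 9:15 AM–5:33 PM = 8 h 18 min; less 30 min break → 7 h 48 min
Total worked: 43 h 15 min = 43.25 h.
Threshold 37.5 h → overtime 5 h 45 min, regular 37 h 30 min.

Regular 37.50 hours, overtime 5.75 hours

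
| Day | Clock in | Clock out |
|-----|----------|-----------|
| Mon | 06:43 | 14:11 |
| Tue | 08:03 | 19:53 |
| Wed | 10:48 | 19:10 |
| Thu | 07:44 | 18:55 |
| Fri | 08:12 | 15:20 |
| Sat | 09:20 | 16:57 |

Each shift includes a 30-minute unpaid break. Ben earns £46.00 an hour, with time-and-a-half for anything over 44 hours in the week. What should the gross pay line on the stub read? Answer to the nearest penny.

£2479.40

Mon: 06:43–14:11 = 7 h 28 min; less 30 min break → 6 h 58 min
Tue: 08:03–19:53 = 11 h 50 min; less 30 min break → 11 h 20 min
Wed: 10:48–19:10 = 8 h 22 min; less 30 min break → 7 h 52 min
Thu: 07:44–18:55 = 11 h 11 min; less 30 min break → 10 h 41 min
Fri: 08:12–15:20 = 7 h 8 min; less 30 min break → 6 h 38 min
Sat: 09:20–16:57 = 7 h 37 min; less 30 min break → 7 h 7 min
Total worked: 50 h 36 min = 3036 min.
Regular 44 h 0 min = 2640 min at £46.00/h; overtime 6 h 36 min = 396 min at £69.00/h.
Pay = (2640 × £46.00 + 396 × £69.00) ÷ 60 = £2479.40.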